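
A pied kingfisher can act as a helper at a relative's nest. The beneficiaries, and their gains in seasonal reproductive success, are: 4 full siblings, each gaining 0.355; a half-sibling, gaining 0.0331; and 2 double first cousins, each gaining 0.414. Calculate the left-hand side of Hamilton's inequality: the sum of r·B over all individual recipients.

0.925275

r to a full sibling = 1/2 (full sibs share both parents — two paths of length 2: r = 2·(1/2)^2 = 1/2).
r to a half-sibling = 1/4 (half-sibs share one parent — one path of length 2: r = (1/2)^2 = 1/4).
r to a double first cousin = 1/4 (double first cousins share both grandparent pairs — four paths of length 4: r = 4·(1/2)^4 = 1/4).
Summing one r·B term per recipient: 4·0.5·0.355 + 1·0.25·0.0331 + 2·0.25·0.414 = 0.925275.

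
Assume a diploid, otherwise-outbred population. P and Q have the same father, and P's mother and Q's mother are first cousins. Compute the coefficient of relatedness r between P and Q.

With two independent routes of shared ancestry, r is the sum of the two contributions.
P and Q are related in two ways: half-sibs through their shared father (r = 1/4) and second cousins through their mothers (r = 1/32).
r = 1/4 + 1/32 = 0.28125.

0.28125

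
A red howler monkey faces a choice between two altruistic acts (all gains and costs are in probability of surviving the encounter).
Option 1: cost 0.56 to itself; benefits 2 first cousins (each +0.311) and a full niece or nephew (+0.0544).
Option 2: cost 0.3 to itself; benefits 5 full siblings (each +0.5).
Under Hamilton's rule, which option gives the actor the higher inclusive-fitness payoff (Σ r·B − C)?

Option 2

Option 1: r to a first cousin = 0.125.
Option 1: r to a full niece or nephew = 0.25.
Option 1: Σ r·B − C = (2·0.125·0.311 + 1·0.25·0.0544) − 0.56 = -0.46865.
Option 2: r to a full sibling = 0.5.
Option 2: Σ r·B − C = (5·0.5·0.5) − 0.3 = 0.95.
Option 2 has the higher net inclusive-fitness payoff.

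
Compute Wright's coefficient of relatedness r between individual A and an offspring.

0.5

Each parent–offspring link contributes a factor of 1/2, and independent paths through distinct common ancestors add.
One parent–offspring link: r = (1/2)^1 = 1/2.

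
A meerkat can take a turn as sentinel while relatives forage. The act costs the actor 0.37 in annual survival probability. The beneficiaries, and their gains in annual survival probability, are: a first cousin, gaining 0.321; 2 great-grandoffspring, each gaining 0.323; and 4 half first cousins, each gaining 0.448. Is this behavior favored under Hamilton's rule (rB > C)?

Hamilton's rule: the trait is favored when the sum of r·B over every recipient exceeds the actor's cost C.
r to a first cousin = 1/8 (first cousins share one grandparent pair — two paths of length 4: r = 2·(1/2)^4 = 1/8).
r to a great-grandoffspring = 0.125 (three parent–offspring links: r = (1/2)^3 = 1/8).
r to a half first cousin = 1/16 (half first cousins share one grandparent — one path of length 4: r = (1/2)^4 = 1/16).
Summing one r·B term per recipient: 1·0.125·0.321 + 2·0.125·0.323 + 4·0.0625·0.448 = 0.232875.
0.232875 < 0.37: the indirect benefit is less than the cost.

No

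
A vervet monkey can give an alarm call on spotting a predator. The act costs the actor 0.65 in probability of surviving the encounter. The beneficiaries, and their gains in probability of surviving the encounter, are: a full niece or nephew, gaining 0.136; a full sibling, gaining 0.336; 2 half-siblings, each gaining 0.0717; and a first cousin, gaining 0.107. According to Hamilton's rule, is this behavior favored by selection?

Hamilton's rule: the trait is favored when the sum of r·B over every recipient exceeds the actor's cost C.
r to a full niece or nephew = 0.25 (full aunt/uncle↔niece/nephew: two paths of length 3 through the shared grandparent pair: r = 2·(1/2)^3 = 1/4).
r to a full sibling = 1/2 (full sibs share both parents — two paths of length 2: r = 2·(1/2)^2 = 1/2).
r to a half-sibling = 1/4 (half-sibs share one parent — one path of length 2: r = (1/2)^2 = 1/4).
r to a first cousin = 1/8 (first cousins share one grandparent pair — two paths of length 4: r = 2·(1/2)^4 = 1/8).
Summing one r·B term per recipient: 1·0.25·0.136 + 1·0.5·0.336 + 2·0.25·0.0717 + 1·0.125·0.107 = 0.251225.
0.251225 < 0.65: the indirect benefit is less than the cost.

No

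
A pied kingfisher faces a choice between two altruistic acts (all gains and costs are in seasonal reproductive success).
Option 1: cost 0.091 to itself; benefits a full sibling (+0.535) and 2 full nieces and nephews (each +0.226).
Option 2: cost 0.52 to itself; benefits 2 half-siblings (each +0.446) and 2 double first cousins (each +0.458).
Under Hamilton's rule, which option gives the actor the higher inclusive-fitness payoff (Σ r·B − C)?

Option 1: r to a full sibling = 0.5.
Option 1: r to a full niece or nephew = 0.25.
Option 1: Σ r·B − C = (1·0.5·0.535 + 2·0.25·0.226) − 0.091 = 0.2895.
Option 2: r to a half-sibling = 0.25.
Option 2: r to a double first cousin = 0.25.
Option 2: Σ r·B − C = (2·0.25·0.446 + 2·0.25·0.458) − 0.52 = -0.068.
Option 1 has the higher net inclusive-fitness payoff.

Option 1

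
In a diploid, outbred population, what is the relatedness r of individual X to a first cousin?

0.125

First cousins share one grandparent pair — two paths of length 4: r = 2·(1/2)^4 = 1/8.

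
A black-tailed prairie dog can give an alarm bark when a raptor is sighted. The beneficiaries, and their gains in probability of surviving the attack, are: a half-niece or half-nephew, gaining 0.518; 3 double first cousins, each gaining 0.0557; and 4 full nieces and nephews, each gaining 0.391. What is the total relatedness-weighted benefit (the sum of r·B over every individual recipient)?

r to a half-niece or half-nephew = 0.125 (half-aunt/uncle↔niece/nephew: one path of length 3: r = (1/2)^3 = 1/8).
r to a double first cousin = 0.25 (double first cousins share both grandparent pairs — four paths of length 4: r = 4·(1/2)^4 = 1/4).
r to a full niece or nephew = 1/4 (full aunt/uncle↔niece/nephew: two paths of length 3 through the shared grandparent pair: r = 2·(1/2)^3 = 1/4).
Summing one r·B term per recipient: 1·0.125·0.518 + 3·0.25·0.0557 + 4·0.25·0.391 = 0.497525.

0.497525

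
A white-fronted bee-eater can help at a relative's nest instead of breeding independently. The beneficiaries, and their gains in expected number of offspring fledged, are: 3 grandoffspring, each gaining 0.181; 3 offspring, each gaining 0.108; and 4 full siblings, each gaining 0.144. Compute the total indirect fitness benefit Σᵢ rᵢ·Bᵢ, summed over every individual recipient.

r to a grandoffspring = 1/4 (two parent–offspring links: r = (1/2)^2 = 1/4).
r to an offspring = 0.5 (one parent–offspring link: r = (1/2)^1 = 1/2).
r to a full sibling = 1/2 (full sibs share both parents — two paths of length 2: r = 2·(1/2)^2 = 1/2).
Summing one r·B term per recipient: 3·0.25·0.181 + 3·0.5·0.108 + 4·0.5·0.144 = 0.58575.

0.58575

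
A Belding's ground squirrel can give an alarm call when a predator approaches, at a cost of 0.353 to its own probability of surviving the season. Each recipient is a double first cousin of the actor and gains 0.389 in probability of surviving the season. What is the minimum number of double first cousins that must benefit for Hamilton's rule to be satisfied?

4

r to a double first cousin = 0.25 (double first cousins share both grandparent pairs — four paths of length 4: r = 4·(1/2)^4 = 1/4).
Hamilton's rule: n·r·B > C  ⇒  n > C/(r·B) = 0.353/(0.25·0.389) = 3.63.
The smallest integer exceeding 3.63 is 4.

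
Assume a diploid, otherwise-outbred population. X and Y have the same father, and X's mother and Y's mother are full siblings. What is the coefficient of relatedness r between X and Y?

0.375

Relatedness sums over independent paths through distinct common ancestors.
X and Y are related in two ways: half-sibs through their shared father (r = 1/4) and first cousins through their mothers (r = 1/8).
r = 1/4 + 1/8 = 0.375.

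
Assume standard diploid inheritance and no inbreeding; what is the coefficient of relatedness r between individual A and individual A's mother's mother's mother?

0.125

Each parent–offspring link contributes a factor of 1/2, and independent paths through distinct common ancestors add.
Three parent–offspring links: r = (1/2)^3 = 1/8.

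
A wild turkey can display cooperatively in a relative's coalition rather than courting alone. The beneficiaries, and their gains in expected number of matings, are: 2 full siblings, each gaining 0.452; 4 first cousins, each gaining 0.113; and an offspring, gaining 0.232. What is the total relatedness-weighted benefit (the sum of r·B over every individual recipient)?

0.6245

r to a full sibling = 1/2 (full sibs share both parents — two paths of length 2: r = 2·(1/2)^2 = 1/2).
r to a first cousin = 0.125 (first cousins share one grandparent pair — two paths of length 4: r = 2·(1/2)^4 = 1/8).
r to an offspring = 0.5 (one parent–offspring link: r = (1/2)^1 = 1/2).
Summing one r·B term per recipient: 2·0.5·0.452 + 4·0.125·0.113 + 1·0.5·0.232 = 0.6245.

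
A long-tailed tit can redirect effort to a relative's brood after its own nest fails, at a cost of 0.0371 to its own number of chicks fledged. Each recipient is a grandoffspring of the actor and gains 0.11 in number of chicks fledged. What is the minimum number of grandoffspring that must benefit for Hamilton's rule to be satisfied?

2

r to a grandoffspring = 1/4 (two parent–offspring links: r = (1/2)^2 = 1/4).
Hamilton's rule: n·r·B > C  ⇒  n > C/(r·B) = 0.0371/(0.25·0.11) = 1.349.
The smallest integer exceeding 1.349 is 2.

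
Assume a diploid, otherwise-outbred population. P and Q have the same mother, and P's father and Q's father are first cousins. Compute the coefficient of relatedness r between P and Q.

0.28125

Relatedness sums over independent paths through distinct common ancestors.
P and Q are related in two ways: half-sibs through their shared mother (r = 1/4) and second cousins through their fathers (r = 1/32).
r = 1/4 + 1/32 = 9/32 = 0.28125.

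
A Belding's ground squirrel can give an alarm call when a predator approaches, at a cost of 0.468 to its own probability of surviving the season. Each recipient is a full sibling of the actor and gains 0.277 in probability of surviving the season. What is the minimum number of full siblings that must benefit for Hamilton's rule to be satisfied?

4

r to a full sibling = 0.5 (full sibs share both parents — two paths of length 2: r = 2·(1/2)^2 = 1/2).
Hamilton's rule: n·r·B > C  ⇒  n > C/(r·B) = 0.468/(0.5·0.277) = 3.379.
The smallest integer exceeding 3.379 is 4.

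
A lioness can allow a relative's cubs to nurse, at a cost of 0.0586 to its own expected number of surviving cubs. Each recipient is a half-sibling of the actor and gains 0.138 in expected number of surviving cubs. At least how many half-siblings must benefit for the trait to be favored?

r to a half-sibling = 1/4 (half-sibs share one parent — one path of length 2: r = (1/2)^2 = 1/4).
Hamilton's rule: n·r·B > C  ⇒  n > C/(r·B) = 0.0586/(0.25·0.138) = 1.699.
The smallest integer exceeding 1.699 is 2.

2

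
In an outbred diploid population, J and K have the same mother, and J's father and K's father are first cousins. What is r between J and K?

With two independent routes of shared ancestry, r is the sum of the two contributions.
J and K are related in two ways: half-sibs through their shared mother (r = 1/4) and second cousins through their fathers (r = 1/32).
r = 1/4 + 1/32 = 9/32 = 0.28125.

0.28125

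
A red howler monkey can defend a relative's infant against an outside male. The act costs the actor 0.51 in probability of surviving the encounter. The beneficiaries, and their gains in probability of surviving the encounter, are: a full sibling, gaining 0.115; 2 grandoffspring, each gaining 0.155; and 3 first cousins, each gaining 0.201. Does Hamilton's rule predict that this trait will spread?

Hamilton's rule: the trait is favored when the sum of r·B over every recipient exceeds the actor's cost C.
r to a full sibling = 1/2 (full sibs share both parents — two paths of length 2: r = 2·(1/2)^2 = 1/2).
r to a grandoffspring = 0.25 (two parent–offspring links: r = (1/2)^2 = 1/4).
r to a first cousin = 0.125 (first cousins share one grandparent pair — two paths of length 4: r = 2·(1/2)^4 = 1/8).
Summing one r·B term per recipient: 1·0.5·0.115 + 2·0.25·0.155 + 3·0.125·0.201 = 0.210375.
0.210375 < 0.51: the indirect benefit is less than the cost.

No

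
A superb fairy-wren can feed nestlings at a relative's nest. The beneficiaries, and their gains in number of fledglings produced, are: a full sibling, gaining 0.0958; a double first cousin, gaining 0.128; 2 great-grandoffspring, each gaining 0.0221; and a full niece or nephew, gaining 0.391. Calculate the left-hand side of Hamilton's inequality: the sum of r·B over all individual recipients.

0.183175

r to a full sibling = 0.5 (full sibs share both parents — two paths of length 2: r = 2·(1/2)^2 = 1/2).
r to a double first cousin = 1/4 (double first cousins share both grandparent pairs — four paths of length 4: r = 4·(1/2)^4 = 1/4).
r to a great-grandoffspring = 0.125 (three parent–offspring links: r = (1/2)^3 = 1/8).
r to a full niece or nephew = 1/4 (full aunt/uncle↔niece/nephew: two paths of length 3 through the shared grandparent pair: r = 2·(1/2)^3 = 1/4).
Summing one r·B term per recipient: 1·0.5·0.0958 + 1·0.25·0.128 + 2·0.125·0.0221 + 1·0.25·0.391 = 0.183175.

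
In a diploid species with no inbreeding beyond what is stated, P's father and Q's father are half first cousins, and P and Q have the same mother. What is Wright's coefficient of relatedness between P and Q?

0.265625

Independent pedigree routes through distinct common ancestors add.
P and Q are related in two ways: half second cousins through their fathers (r = 1/64) and half-sibs through their shared mother (r = 1/4).
r = 1/64 + 1/4 = 17/64 = 0.265625.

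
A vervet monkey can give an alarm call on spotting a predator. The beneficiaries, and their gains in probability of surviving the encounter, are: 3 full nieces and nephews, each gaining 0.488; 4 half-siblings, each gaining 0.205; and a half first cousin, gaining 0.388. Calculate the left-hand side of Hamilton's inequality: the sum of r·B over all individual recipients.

0.59525

r to a full niece or nephew = 0.25 (full aunt/uncle↔niece/nephew: two paths of length 3 through the shared grandparent pair: r = 2·(1/2)^3 = 1/4).
r to a half-sibling = 0.25 (half-sibs share one parent — one path of length 2: r = (1/2)^2 = 1/4).
r to a half first cousin = 1/16 (half first cousins share one grandparent — one path of length 4: r = (1/2)^4 = 1/16).
Summing one r·B term per recipient: 3·0.25·0.488 + 4·0.25·0.205 + 1·0.0625·0.388 = 0.59525.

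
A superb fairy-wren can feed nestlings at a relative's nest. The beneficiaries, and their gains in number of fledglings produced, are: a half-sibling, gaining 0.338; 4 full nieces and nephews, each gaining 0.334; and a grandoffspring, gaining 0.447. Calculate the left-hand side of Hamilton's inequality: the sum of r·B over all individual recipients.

r to a half-sibling = 0.25 (half-sibs share one parent — one path of length 2: r = (1/2)^2 = 1/4).
r to a full niece or nephew = 1/4 (full aunt/uncle↔niece/nephew: two paths of length 3 through the shared grandparent pair: r = 2·(1/2)^3 = 1/4).
r to a grandoffspring = 1/4 (two parent–offspring links: r = (1/2)^2 = 1/4).
Summing one r·B term per recipient: 1·0.25·0.338 + 4·0.25·0.334 + 1·0.25·0.447 = 0.53025.

0.53025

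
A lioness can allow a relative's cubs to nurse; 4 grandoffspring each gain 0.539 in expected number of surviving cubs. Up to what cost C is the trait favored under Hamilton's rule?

r to a grandoffspring = 0.25 (two parent–offspring links: r = (1/2)^2 = 1/4).
Hamilton's rule: n·r·B > C, so the trait is favored while C < n·r·B = 4·0.25·0.539 = 0.539.

0.539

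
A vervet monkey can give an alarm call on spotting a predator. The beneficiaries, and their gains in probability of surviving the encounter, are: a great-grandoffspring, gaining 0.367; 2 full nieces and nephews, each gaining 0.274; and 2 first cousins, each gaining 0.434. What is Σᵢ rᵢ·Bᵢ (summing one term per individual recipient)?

r to a great-grandoffspring = 1/8 (three parent–offspring links: r = (1/2)^3 = 1/8).
r to a full niece or nephew = 1/4 (full aunt/uncle↔niece/nephew: two paths of length 3 through the shared grandparent pair: r = 2·(1/2)^3 = 1/4).
r to a first cousin = 1/8 (first cousins share one grandparent pair — two paths of length 4: r = 2·(1/2)^4 = 1/8).
Summing one r·B term per recipient: 1·0.125·0.367 + 2·0.25·0.274 + 2·0.125·0.434 = 0.291375.

0.291375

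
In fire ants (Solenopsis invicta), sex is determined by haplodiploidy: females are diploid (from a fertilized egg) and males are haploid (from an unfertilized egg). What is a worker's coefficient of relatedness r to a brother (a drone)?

0.25

Her haploid brother carries none of their father's genes and a random half of their mother's genome; that half matches the maternal half of her own genome with probability 1/2: r = 1/2 · 1/2 = 1/4.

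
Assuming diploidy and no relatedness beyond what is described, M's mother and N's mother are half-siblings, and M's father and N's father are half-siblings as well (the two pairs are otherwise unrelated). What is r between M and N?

With two independent routes of shared ancestry, r is the sum of the two contributions.
M and N are related in two ways: half first cousins through their mothers (r = 1/16) and half first cousins through their fathers (r = 1/16).
r = 1/16 + 1/16 = 0.125.

0.125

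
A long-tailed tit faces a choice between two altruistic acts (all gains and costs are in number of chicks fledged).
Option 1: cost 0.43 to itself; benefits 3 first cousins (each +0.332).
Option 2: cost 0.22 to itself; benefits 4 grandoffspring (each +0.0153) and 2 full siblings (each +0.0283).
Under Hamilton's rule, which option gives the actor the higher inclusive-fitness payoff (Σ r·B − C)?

Option 1: r to a first cousin = 0.125.
Option 1: Σ r·B − C = (3·0.125·0.332) − 0.43 = -0.3055.
Option 2: r to a grandoffspring = 0.25.
Option 2: r to a full sibling = 0.5.
Option 2: Σ r·B − C = (4·0.25·0.0153 + 2·0.5·0.0283) − 0.22 = -0.1764.
Option 2 has the higher net inclusive-fitness payoff.

Option 2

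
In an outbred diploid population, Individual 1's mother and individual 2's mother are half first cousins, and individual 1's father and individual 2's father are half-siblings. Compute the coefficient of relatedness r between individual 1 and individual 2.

0.078125

Wright's path rule: contributions from independent ancestry routes add.
Individual 1 and individual 2 are related in two ways: half second cousins through their mothers (r = 1/64) and half first cousins through their fathers (r = 1/16).
r = 1/64 + 1/16 = 0.078125.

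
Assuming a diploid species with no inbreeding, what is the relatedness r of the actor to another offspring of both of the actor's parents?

Each parent–offspring link contributes a factor of 1/2, and independent paths through distinct common ancestors add.
Full sibs share both parents — two paths of length 2: r = 2·(1/2)^2 = 1/2.

0.5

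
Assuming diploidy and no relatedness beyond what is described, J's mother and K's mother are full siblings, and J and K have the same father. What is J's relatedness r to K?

0.375

Relatedness sums over independent paths through distinct common ancestors.
J and K are related in two ways: first cousins through their mothers (r = 1/8) and half-sibs through their shared father (r = 1/4).
r = 1/8 + 1/4 = 0.375.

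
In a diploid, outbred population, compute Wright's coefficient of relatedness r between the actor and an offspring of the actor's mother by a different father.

0.25

Each parent–offspring link contributes a factor of 1/2, and independent paths through distinct common ancestors add.
Half-sibs share one parent — one path of length 2: r = (1/2)^2 = 1/4.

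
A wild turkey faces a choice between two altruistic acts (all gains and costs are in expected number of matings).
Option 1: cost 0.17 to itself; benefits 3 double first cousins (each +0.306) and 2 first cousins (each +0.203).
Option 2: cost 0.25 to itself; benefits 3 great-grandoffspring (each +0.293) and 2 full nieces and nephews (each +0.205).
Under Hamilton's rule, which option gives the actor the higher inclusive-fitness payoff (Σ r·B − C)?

Option 1: r to a double first cousin = 0.25.
Option 1: r to a first cousin = 0.125.
Option 1: Σ r·B − C = (3·0.25·0.306 + 2·0.125·0.203) − 0.17 = 0.11025.
Option 2: r to a great-grandoffspring = 0.125.
Option 2: r to a full niece or nephew = 0.25.
Option 2: Σ r·B − C = (3·0.125·0.293 + 2·0.25·0.205) − 0.25 = -0.037625.
Option 1 has the higher net inclusive-fitness payoff.

Option 1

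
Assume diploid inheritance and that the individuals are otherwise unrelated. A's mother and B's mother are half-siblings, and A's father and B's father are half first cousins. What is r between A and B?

0.078125

Wright's path rule: contributions from independent ancestry routes add.
A and B are related in two ways: half first cousins through their mothers (r = 1/16) and half second cousins through their fathers (r = 1/64).
r = 1/16 + 1/64 = 0.078125.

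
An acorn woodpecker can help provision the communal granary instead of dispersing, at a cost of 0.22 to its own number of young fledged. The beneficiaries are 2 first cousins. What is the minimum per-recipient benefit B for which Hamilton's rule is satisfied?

0.88

r to a first cousin = 0.125 (first cousins share one grandparent pair — two paths of length 4: r = 2·(1/2)^4 = 1/8).
Hamilton's rule with n recipients of equal r: n·r·B > C, so B > C/(n·r) = 0.22/(2·0.125) = 0.88.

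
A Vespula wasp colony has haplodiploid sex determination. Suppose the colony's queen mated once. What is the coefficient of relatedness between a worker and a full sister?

0.75

Haplodiploid full sisters inherit their father's entire haploid genome identically (contributing 1/2) and on average half of their mother's contribution (1/2 · 1/2 = 1/4); r = 1/2 + 1/4 = 3/4.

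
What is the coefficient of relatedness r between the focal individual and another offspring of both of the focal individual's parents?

Each parent–offspring link contributes a factor of 1/2, and independent paths through distinct common ancestors add.
Full sibs share both parents — two paths of length 2: r = 2·(1/2)^2 = 1/2.

0.5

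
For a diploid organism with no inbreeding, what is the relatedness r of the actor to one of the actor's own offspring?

0.5

Each parent–offspring link contributes a factor of 1/2, and independent paths through distinct common ancestors add.
One parent–offspring link: r = (1/2)^1 = 1/2.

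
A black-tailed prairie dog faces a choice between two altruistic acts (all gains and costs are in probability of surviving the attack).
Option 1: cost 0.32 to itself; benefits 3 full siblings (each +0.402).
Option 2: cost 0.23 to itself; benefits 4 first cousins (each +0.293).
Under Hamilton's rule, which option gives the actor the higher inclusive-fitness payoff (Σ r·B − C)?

Option 1

Option 1: r to a full sibling = 0.5.
Option 1: Σ r·B − C = (3·0.5·0.402) − 0.32 = 0.283.
Option 2: r to a first cousin = 0.125.
Option 2: Σ r·B − C = (4·0.125·0.293) − 0.23 = -0.0835.
Option 1 has the higher net inclusive-fitness payoff.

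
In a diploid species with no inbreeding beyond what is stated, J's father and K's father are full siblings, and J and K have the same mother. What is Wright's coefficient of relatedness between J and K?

Relatedness sums over independent paths through distinct common ancestors.
J and K are related in two ways: first cousins through their fathers (r = 1/8) and half-sibs through their shared mother (r = 1/4).
r = 1/8 + 1/4 = 3/8 = 0.375.

0.375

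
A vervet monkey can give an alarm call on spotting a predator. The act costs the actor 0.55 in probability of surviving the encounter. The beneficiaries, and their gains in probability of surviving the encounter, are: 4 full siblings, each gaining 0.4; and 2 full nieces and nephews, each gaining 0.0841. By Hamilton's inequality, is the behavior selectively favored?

Hamilton's rule: the trait is favored when the sum of r·B over every recipient exceeds the actor's cost C.
r to a full sibling = 1/2 (full sibs share both parents — two paths of length 2: r = 2·(1/2)^2 = 1/2).
r to a full niece or nephew = 1/4 (full aunt/uncle↔niece/nephew: two paths of length 3 through the shared grandparent pair: r = 2·(1/2)^3 = 1/4).
Summing one r·B term per recipient: 4·0.5·0.4 + 2·0.25·0.0841 = 0.84205.
0.84205 > 0.55: the indirect benefit exceeds the cost.

Yes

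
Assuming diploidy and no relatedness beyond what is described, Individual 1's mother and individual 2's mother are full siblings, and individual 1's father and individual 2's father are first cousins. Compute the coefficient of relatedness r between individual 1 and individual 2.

With two independent routes of shared ancestry, r is the sum of the two contributions.
Individual 1 and individual 2 are related in two ways: first cousins through their mothers (r = 1/8) and second cousins through their fathers (r = 1/32).
r = 1/8 + 1/32 = 5/32 = 0.15625.

0.15625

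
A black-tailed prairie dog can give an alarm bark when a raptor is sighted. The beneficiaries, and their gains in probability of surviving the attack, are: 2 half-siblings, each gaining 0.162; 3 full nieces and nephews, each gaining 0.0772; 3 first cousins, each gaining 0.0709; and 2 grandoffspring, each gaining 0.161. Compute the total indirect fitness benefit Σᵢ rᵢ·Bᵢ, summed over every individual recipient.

0.2459875

r to a half-sibling = 0.25 (half-sibs share one parent — one path of length 2: r = (1/2)^2 = 1/4).
r to a full niece or nephew = 1/4 (full aunt/uncle↔niece/nephew: two paths of length 3 through the shared grandparent pair: r = 2·(1/2)^3 = 1/4).
r to a first cousin = 0.125 (first cousins share one grandparent pair — two paths of length 4: r = 2·(1/2)^4 = 1/8).
r to a grandoffspring = 0.25 (two parent–offspring links: r = (1/2)^2 = 1/4).
Summing one r·B term per recipient: 2·0.25·0.162 + 3·0.25·0.0772 + 3·0.125·0.0709 + 2·0.25·0.161 = 0.2459875.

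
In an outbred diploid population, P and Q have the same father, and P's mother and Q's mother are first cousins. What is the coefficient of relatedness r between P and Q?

0.28125

Relatedness sums over independent paths through distinct common ancestors.
P and Q are related in two ways: half-sibs through their shared father (r = 1/4) and second cousins through their mothers (r = 1/32).
r = 1/4 + 1/32 = 0.28125.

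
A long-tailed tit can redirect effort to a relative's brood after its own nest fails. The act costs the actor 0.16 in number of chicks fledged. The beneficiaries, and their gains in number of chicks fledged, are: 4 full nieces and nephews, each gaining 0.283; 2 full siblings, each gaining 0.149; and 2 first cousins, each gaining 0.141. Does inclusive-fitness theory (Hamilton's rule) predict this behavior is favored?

Hamilton's rule: the trait is favored when the sum of r·B over every recipient exceeds the actor's cost C.
r to a full niece or nephew = 0.25 (full aunt/uncle↔niece/nephew: two paths of length 3 through the shared grandparent pair: r = 2·(1/2)^3 = 1/4).
r to a full sibling = 0.5 (full sibs share both parents — two paths of length 2: r = 2·(1/2)^2 = 1/2).
r to a first cousin = 0.125 (first cousins share one grandparent pair — two paths of length 4: r = 2·(1/2)^4 = 1/8).
Summing one r·B term per recipient: 4·0.25·0.283 + 2·0.5·0.149 + 2·0.125·0.141 = 0.46725.
0.46725 > 0.16: the indirect benefit exceeds the cost.

Yes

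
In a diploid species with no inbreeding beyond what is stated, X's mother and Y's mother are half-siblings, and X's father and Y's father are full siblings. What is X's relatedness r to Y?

0.1875

Wright's path rule: contributions from independent ancestry routes add.
X and Y are related in two ways: half first cousins through their mothers (r = 1/16) and first cousins through their fathers (r = 1/8).
r = 1/16 + 1/8 = 0.1875.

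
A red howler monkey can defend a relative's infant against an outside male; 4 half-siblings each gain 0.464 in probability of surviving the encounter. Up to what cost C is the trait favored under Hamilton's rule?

0.464

r to a half-sibling = 0.25 (half-sibs share one parent — one path of length 2: r = (1/2)^2 = 1/4).
Hamilton's rule: n·r·B > C, so the trait is favored while C < n·r·B = 4·0.25·0.464 = 0.464.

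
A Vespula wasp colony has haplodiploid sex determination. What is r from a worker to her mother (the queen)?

0.5

One meiotic link between diploid queen and diploid daughter: r = 1/2.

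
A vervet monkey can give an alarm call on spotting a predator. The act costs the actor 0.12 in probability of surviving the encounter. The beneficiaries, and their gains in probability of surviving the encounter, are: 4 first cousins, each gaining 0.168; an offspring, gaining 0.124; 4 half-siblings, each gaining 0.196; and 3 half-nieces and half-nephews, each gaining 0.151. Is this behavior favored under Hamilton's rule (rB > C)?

Hamilton's rule: the trait is favored when the sum of r·B over every recipient exceeds the actor's cost C.
r to a first cousin = 1/8 (first cousins share one grandparent pair — two paths of length 4: r = 2·(1/2)^4 = 1/8).
r to an offspring = 0.5 (one parent–offspring link: r = (1/2)^1 = 1/2).
r to a half-sibling = 0.25 (half-sibs share one parent — one path of length 2: r = (1/2)^2 = 1/4).
r to a half-niece or half-nephew = 0.125 (half-aunt/uncle↔niece/nephew: one path of length 3: r = (1/2)^3 = 1/8).
Summing one r·B term per recipient: 4·0.125·0.168 + 1·0.5·0.124 + 4·0.25·0.196 + 3·0.125·0.151 = 0.398625.
0.398625 > 0.12: the indirect benefit exceeds the cost.

Yes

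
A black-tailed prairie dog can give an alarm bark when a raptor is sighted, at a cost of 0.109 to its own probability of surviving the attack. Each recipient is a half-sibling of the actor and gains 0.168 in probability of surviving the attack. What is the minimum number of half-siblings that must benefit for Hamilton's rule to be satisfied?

r to a half-sibling = 1/4 (half-sibs share one parent — one path of length 2: r = (1/2)^2 = 1/4).
Hamilton's rule: n·r·B > C  ⇒  n > C/(r·B) = 0.109/(0.25·0.168) = 2.595.
The smallest integer exceeding 2.595 is 3.

3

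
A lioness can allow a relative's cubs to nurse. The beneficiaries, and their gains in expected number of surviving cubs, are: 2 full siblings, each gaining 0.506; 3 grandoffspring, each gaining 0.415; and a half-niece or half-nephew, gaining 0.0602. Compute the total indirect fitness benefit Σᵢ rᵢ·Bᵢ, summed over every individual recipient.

0.824775

r to a full sibling = 1/2 (full sibs share both parents — two paths of length 2: r = 2·(1/2)^2 = 1/2).
r to a grandoffspring = 1/4 (two parent–offspring links: r = (1/2)^2 = 1/4).
r to a half-niece or half-nephew = 0.125 (half-aunt/uncle↔niece/nephew: one path of length 3: r = (1/2)^3 = 1/8).
Summing one r·B term per recipient: 2·0.5·0.506 + 3·0.25·0.415 + 1·0.125·0.0602 = 0.824775.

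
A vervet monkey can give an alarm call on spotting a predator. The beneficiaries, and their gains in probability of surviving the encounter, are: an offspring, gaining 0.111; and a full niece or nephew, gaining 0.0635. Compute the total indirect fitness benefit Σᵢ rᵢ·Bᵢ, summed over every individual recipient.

r to an offspring = 1/2 (one parent–offspring link: r = (1/2)^1 = 1/2).
r to a full niece or nephew = 1/4 (full aunt/uncle↔niece/nephew: two paths of length 3 through the shared grandparent pair: r = 2·(1/2)^3 = 1/4).
Summing one r·B term per recipient: 1·0.5·0.111 + 1·0.25·0.0635 = 0.071375.

0.071375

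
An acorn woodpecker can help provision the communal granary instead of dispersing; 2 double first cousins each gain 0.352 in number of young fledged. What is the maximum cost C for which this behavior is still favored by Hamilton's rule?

0.176

r to a double first cousin = 1/4 (double first cousins share both grandparent pairs — four paths of length 4: r = 4·(1/2)^4 = 1/4).
Hamilton's rule: n·r·B > C, so the trait is favored while C < n·r·B = 2·0.25·0.352 = 0.176.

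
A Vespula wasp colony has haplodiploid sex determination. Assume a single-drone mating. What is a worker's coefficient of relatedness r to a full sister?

0.75

Haplodiploid full sisters inherit their father's entire haploid genome identically (contributing 1/2) and on average half of their mother's contribution (1/2 · 1/2 = 1/4); r = 1/2 + 1/4 = 3/4.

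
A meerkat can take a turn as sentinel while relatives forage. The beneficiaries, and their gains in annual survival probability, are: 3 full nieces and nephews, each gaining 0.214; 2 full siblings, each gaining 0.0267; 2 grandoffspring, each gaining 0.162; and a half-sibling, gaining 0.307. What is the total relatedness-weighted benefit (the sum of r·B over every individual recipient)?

r to a full niece or nephew = 1/4 (full aunt/uncle↔niece/nephew: two paths of length 3 through the shared grandparent pair: r = 2·(1/2)^3 = 1/4).
r to a full sibling = 0.5 (full sibs share both parents — two paths of length 2: r = 2·(1/2)^2 = 1/2).
r to a grandoffspring = 1/4 (two parent–offspring links: r = (1/2)^2 = 1/4).
r to a half-sibling = 0.25 (half-sibs share one parent — one path of length 2: r = (1/2)^2 = 1/4).
Summing one r·B term per recipient: 3·0.25·0.214 + 2·0.5·0.0267 + 2·0.25·0.162 + 1·0.25·0.307 = 0.34495.

0.34495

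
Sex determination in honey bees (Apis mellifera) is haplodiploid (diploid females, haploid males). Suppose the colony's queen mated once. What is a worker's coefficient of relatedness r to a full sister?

0.75

Haplodiploid full sisters inherit their father's entire haploid genome identically (contributing 1/2) and on average half of their mother's contribution (1/2 · 1/2 = 1/4); r = 1/2 + 1/4 = 3/4.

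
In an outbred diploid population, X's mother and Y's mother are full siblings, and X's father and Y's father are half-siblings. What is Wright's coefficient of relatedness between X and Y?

0.1875

Wright's path rule: contributions from independent ancestry routes add.
X and Y are related in two ways: first cousins through their mothers (r = 1/8) and half first cousins through their fathers (r = 1/16).
r = 1/8 + 1/16 = 3/16 = 0.1875.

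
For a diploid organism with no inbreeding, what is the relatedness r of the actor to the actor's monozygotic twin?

1

Each parent–offspring link contributes a factor of 1/2, and independent paths through distinct common ancestors add.
Monozygotic twins share every allele identical by descent: r = 1.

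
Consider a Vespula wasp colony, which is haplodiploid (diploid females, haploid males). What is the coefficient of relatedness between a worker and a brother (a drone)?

Her haploid brother carries none of their father's genes and a random half of their mother's genome; that half matches the maternal half of her own genome with probability 1/2: r = 1/2 · 1/2 = 1/4.

0.25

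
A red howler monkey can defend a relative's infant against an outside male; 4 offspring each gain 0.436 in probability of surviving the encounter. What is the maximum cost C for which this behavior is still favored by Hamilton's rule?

r to an offspring = 0.5 (one parent–offspring link: r = (1/2)^1 = 1/2).
Hamilton's rule: n·r·B > C, so the trait is favored while C < n·r·B = 4·0.5·0.436 = 0.872.

0.872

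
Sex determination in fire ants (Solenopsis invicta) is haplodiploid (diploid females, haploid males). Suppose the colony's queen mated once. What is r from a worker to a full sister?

Haplodiploid full sisters inherit their father's entire haploid genome identically (contributing 1/2) and on average half of their mother's contribution (1/2 · 1/2 = 1/4); r = 1/2 + 1/4 = 3/4.

0.75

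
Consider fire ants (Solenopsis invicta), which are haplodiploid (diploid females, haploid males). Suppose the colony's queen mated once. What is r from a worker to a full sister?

0.75

Haplodiploid full sisters inherit their father's entire haploid genome identically (contributing 1/2) and on average half of their mother's contribution (1/2 · 1/2 = 1/4); r = 1/2 + 1/4 = 3/4.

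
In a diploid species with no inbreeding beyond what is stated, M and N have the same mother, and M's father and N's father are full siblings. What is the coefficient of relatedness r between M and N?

0.375

Wright's path rule: contributions from independent ancestry routes add.
M and N are related in two ways: half-sibs through their shared mother (r = 1/4) and first cousins through their fathers (r = 1/8).
r = 1/4 + 1/8 = 0.375.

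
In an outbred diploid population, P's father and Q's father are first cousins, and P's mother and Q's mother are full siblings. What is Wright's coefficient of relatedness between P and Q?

0.15625

Wright's path rule: contributions from independent ancestry routes add.
P and Q are related in two ways: second cousins through their fathers (r = 1/32) and first cousins through their mothers (r = 1/8).
r = 1/32 + 1/8 = 0.15625.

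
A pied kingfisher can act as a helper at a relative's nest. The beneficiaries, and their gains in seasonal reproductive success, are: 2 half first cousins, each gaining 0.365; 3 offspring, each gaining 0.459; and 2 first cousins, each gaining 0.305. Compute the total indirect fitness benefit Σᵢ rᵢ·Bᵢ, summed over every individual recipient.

r to a half first cousin = 0.0625 (half first cousins share one grandparent — one path of length 4: r = (1/2)^4 = 1/16).
r to an offspring = 1/2 (one parent–offspring link: r = (1/2)^1 = 1/2).
r to a first cousin = 0.125 (first cousins share one grandparent pair — two paths of length 4: r = 2·(1/2)^4 = 1/8).
Summing one r·B term per recipient: 2·0.0625·0.365 + 3·0.5·0.459 + 2·0.125·0.305 = 0.810375.

0.810375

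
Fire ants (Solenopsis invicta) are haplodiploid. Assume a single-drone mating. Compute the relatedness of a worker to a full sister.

0.75

Haplodiploid full sisters inherit their father's entire haploid genome identically (contributing 1/2) and on average half of their mother's contribution (1/2 · 1/2 = 1/4); r = 1/2 + 1/4 = 3/4.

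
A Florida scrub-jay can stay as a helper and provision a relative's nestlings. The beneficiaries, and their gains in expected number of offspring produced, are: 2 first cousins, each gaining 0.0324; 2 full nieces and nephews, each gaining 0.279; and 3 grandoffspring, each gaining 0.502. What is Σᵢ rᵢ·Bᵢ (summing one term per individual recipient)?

0.5241

r to a first cousin = 0.125 (first cousins share one grandparent pair — two paths of length 4: r = 2·(1/2)^4 = 1/8).
r to a full niece or nephew = 1/4 (full aunt/uncle↔niece/nephew: two paths of length 3 through the shared grandparent pair: r = 2·(1/2)^3 = 1/4).
r to a grandoffspring = 1/4 (two parent–offspring links: r = (1/2)^2 = 1/4).
Summing one r·B term per recipient: 2·0.125·0.0324 + 2·0.25·0.279 + 3·0.25·0.502 = 0.5241.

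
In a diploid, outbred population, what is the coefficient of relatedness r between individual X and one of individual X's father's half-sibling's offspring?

Each parent–offspring link contributes a factor of 1/2, and independent paths through distinct common ancestors add.
Half first cousins share one grandparent — one path of length 4: r = (1/2)^4 = 1/16.

0.0625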